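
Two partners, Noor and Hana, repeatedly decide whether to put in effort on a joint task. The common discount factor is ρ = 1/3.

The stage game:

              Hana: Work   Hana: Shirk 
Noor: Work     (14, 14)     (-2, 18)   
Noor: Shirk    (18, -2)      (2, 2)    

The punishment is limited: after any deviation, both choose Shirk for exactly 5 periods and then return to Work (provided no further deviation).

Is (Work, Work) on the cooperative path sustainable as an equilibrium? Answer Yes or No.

IC: ρ+…+ρ^5 ≥ (18−14)/(14−2) = 1/3.
At ρ = 1/3: partial sum = 0.4979 ≥ 0.3333. Cooperation sustainable.

Yes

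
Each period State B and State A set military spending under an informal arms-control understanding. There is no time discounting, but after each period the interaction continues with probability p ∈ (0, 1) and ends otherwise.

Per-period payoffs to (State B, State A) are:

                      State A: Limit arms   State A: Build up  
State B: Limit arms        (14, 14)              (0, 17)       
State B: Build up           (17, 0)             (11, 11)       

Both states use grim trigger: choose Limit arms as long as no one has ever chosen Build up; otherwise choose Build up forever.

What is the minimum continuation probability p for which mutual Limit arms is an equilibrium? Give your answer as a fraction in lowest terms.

1/2

Expected cooperation value is 14 + p·14 + p²·14 + … = 14/(1−p); deviation gives 17 + p·11/(1−p).
14 ≥ 17(1−p) + 11p ⇒ 6p ≥ 3 ⇒ p ≥ 3/6 = 1/2.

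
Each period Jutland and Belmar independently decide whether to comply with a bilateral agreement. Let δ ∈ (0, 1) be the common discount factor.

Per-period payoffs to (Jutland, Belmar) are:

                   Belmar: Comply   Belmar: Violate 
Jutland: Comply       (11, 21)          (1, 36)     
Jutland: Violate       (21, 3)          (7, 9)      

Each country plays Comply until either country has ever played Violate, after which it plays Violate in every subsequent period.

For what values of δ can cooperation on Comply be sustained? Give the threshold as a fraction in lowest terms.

5/7

Jutland's threshold: (21−11)/(21−7) = 5/7.
Belmar's threshold: (36−21)/(36−9) = 5/9.
5/7 > 5/9, so Jutland binds and δ* = 5/7.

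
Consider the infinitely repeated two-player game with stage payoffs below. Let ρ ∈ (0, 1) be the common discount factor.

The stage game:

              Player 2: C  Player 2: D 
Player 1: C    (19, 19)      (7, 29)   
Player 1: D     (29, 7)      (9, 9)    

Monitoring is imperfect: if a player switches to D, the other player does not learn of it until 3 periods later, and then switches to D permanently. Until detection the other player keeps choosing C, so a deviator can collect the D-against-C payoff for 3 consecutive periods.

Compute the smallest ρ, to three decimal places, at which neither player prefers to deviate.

0.794

The best deviation is to choose D for all 3 undetected periods, earning 29 each, then 9 forever once detected.
Deviation value: 29(1−ρ^3)/(1−ρ) + 9ρ^3/(1−ρ); cooperation value: 19/(1−ρ).
IC: 19 ≥ 29(1−ρ^3) + 9ρ^3 = 29 − 20ρ^3.
So ρ^3 ≥ 10/20 = 1/2, giving ρ ≥ (1/2)^(1/3) ≈ 0.794.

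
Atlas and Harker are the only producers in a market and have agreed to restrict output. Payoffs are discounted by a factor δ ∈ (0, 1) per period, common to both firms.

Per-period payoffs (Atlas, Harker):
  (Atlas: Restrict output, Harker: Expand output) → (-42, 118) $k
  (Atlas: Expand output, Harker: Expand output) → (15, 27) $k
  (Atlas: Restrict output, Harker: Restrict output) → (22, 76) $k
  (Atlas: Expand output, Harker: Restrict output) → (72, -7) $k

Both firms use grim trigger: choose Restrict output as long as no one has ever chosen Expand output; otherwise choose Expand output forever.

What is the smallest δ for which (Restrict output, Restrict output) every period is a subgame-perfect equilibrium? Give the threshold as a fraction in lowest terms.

Atlas's threshold: (72−22)/(72−15) = 50/57.
Harker's threshold: (118−76)/(118−27) = 6/13.
50/57 > 6/13, so Atlas binds and δ* = 50/57.

50/57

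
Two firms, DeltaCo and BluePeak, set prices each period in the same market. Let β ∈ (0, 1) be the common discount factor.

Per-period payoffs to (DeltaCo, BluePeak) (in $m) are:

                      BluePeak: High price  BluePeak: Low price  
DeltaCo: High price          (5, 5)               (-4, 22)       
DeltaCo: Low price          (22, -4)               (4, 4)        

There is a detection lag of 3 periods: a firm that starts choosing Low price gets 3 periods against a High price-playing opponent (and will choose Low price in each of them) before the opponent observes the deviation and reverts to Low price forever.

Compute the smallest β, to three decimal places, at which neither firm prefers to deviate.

0.981

The best deviation is to choose Low price for all 3 undetected periods, earning 22 each, then 4 forever once detected.
Deviation value: 22(1−β^3)/(1−β) + 4β^3/(1−β); cooperation value: 5/(1−β).
IC: 5 ≥ 22(1−β^3) + 4β^3 = 22 − 18β^3.
So β^3 ≥ 17/18, giving β ≥ (17/18)^(1/3) ≈ 0.981.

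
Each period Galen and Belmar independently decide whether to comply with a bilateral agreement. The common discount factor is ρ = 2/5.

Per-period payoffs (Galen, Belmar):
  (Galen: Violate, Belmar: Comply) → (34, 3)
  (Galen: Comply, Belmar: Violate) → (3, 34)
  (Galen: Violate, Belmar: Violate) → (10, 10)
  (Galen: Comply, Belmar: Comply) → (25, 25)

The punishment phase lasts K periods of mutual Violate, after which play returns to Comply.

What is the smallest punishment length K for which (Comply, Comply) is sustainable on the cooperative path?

3

No profitable deviation requires (25−10)(ρ+…+ρ^K) ≥ 34−25, i.e. ρ+…+ρ^K ≥ 3/5 ≈ 0.6000.
With ρ = 2/5, the partial sums are K=1: 0.4000, K=2: 0.5600, K=3: 0.6240.
K = 3 is the first length at which the sum reaches 0.6000.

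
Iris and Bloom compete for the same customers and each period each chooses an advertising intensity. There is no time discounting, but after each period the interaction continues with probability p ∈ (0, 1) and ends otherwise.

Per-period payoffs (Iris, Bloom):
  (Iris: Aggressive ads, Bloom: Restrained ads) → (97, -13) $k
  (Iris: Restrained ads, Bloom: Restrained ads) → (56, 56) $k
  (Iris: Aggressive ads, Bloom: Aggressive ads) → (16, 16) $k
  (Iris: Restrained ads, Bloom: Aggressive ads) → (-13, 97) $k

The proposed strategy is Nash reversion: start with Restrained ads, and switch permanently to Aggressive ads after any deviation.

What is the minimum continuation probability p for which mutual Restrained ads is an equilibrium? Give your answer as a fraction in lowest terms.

With no time discounting, the continuation probability p plays the role of the discount factor.
Grim-trigger IC: 56/(1−p) ≥ 97 + 16p/(1−p) ⇒ p ≥ (97−56)/(97−16) = 41/81.

41/81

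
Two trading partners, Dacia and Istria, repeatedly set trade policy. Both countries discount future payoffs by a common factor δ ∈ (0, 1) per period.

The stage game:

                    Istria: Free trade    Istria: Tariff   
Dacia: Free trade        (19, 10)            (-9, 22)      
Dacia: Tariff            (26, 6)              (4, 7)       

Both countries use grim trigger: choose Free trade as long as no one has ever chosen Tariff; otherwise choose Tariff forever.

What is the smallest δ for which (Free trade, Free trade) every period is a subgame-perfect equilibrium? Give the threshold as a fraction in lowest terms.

4/5

For Dacia: deviation gain 26−19 = 7, per-period punishment loss 19−4 = 15. IC gives δ ≥ 7/22.
For Istria: gain 12, loss 3 per period, so δ ≥ 12/15 = 4/5.
The tighter constraint is Istria's, so cooperation needs δ ≥ 4/5.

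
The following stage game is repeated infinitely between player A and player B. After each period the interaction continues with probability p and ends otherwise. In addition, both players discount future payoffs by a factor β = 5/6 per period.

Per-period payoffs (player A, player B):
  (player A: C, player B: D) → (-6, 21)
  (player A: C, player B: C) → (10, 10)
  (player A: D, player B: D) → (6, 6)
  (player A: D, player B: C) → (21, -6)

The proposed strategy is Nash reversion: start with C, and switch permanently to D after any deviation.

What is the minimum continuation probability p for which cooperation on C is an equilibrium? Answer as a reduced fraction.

22/25

With continuation probability p and discount β, the effective per-period discount factor is βp.
Grim-trigger IC: βp ≥ (21−10)/(21−6) = 11/15.
So p ≥ (11/15)/(5/6) = 22/25.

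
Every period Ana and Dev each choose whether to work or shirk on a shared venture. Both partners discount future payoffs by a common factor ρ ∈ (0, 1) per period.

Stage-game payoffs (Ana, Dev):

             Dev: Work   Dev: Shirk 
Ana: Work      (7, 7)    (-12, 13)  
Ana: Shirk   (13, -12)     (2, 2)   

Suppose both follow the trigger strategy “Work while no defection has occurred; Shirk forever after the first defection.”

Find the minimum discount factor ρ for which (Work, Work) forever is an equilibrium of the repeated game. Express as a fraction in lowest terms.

6/11

Under grim trigger the critical discount factor is (T−C)/(T−P) with T = 13, C = 7, P = 2.
ρ* = (13−7)/(13−2) = 6/11.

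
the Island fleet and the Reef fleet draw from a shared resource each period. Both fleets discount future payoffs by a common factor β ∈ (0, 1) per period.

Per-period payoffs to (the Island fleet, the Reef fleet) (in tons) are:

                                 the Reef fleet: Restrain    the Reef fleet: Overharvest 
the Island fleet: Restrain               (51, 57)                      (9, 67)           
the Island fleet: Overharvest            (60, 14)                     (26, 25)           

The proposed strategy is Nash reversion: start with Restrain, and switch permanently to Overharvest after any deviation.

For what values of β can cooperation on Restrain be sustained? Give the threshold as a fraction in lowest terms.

the Island fleet: cooperation gives 51 each period; deviation gives 60 once then 26 forever.
  51/(1−β) ≥ 60 + 26β/(1−β) ⇒ β ≥ 9/34.
the Reef fleet: cooperation gives 57 each period; deviation gives 67 once then 25 forever.
  β ≥ 10/42 = 5/21.
Both must hold, so the binding constraint is the Island fleet's: β ≥ 9/34.

9/34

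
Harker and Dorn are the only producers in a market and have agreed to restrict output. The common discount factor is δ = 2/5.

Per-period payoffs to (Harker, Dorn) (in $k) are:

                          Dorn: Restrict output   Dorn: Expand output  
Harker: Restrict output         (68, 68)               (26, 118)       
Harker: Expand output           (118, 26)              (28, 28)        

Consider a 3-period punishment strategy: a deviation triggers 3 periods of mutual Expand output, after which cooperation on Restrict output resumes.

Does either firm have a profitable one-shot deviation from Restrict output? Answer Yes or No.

Comparing payoff streams over the 4 periods until play realigns: cooperate → 68(1+δ+…+δ^3); deviate → 118 + 28(δ+…+δ^3).
Cooperation is sustained iff (68−28)(δ+…+δ^3) ≥ 118−68.
δ+…+δ^3 = 2/5·(1−(2/5)^3)/(1−2/5) = 0.6240, and (118−68)/(68−28) = 1.2500.
0.6240 < 1.2500, so cooperation is not sustainable.

Yes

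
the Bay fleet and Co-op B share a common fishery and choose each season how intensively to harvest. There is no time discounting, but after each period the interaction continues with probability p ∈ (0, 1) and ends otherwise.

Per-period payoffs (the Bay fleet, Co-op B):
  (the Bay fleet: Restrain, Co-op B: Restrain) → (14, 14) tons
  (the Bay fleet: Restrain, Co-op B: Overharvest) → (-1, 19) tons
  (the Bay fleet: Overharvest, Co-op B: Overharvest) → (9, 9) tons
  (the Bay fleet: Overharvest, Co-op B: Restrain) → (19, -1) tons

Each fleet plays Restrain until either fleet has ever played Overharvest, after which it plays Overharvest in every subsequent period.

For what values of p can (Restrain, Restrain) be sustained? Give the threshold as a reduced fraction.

With no time discounting, the continuation probability p plays the role of the discount factor.
Grim-trigger IC: 14/(1−p) ≥ 19 + 9p/(1−p) ⇒ p ≥ (19−14)/(19−9) = 1/2.

1/2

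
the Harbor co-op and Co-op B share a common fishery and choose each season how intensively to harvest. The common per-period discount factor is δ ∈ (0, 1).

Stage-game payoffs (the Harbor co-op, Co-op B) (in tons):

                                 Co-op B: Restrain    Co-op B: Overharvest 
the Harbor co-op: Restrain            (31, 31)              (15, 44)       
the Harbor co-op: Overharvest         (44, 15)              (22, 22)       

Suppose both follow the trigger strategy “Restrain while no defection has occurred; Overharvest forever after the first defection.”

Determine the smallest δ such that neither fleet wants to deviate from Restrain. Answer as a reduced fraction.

13/22

Cooperation forever yields 31 each period: 31/(1−δ).
Deviating yields 44 once, then 22 forever: 44 + 22δ/(1−δ).
No profitable deviation requires 31/(1−δ) ≥ 44 + 22δ/(1−δ).
Multiplying by (1−δ): 31 ≥ 44(1−δ) + 22δ = 44 − 22δ.
So 22δ ≥ 13, i.e. δ ≥ 13/22.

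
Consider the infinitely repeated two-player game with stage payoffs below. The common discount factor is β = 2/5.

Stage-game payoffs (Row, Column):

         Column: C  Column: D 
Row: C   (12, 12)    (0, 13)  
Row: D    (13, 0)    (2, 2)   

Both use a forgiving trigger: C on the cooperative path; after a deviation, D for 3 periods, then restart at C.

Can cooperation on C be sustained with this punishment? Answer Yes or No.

Yes

IC: β+…+β^3 ≥ (13−12)/(12−2) = 1/10.
At β = 2/5: partial sum = 0.6240 ≥ 0.1000. Cooperation sustainable.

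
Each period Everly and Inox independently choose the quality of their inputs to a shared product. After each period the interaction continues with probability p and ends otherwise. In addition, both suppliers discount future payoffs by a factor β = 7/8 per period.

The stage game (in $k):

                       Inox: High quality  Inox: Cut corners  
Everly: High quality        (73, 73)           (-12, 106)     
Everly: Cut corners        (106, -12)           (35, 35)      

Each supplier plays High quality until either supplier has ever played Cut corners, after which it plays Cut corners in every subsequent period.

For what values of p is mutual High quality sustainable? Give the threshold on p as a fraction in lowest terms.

264/497

With continuation probability p and discount β, the effective per-period discount factor is βp.
Grim-trigger IC: βp ≥ (106−73)/(106−35) = 33/71.
So p ≥ (33/71)/(7/8) = 264/497.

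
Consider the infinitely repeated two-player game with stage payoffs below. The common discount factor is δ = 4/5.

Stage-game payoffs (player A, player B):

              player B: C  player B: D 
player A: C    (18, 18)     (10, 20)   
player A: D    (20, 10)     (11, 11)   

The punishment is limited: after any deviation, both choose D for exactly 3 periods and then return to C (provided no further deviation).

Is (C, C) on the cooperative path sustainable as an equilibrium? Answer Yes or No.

Comparing payoff streams over the 4 periods until play realigns: cooperate → 18(1+δ+…+δ^3); deviate → 20 + 11(δ+…+δ^3).
Cooperation is sustained iff (18−11)(δ+…+δ^3) ≥ 20−18.
δ+…+δ^3 = 4/5·(1−(4/5)^3)/(1−4/5) = 1.9520, and (20−18)/(18−11) = 0.2857.
1.9520 ≥ 0.2857, so cooperation is sustainable.

Yes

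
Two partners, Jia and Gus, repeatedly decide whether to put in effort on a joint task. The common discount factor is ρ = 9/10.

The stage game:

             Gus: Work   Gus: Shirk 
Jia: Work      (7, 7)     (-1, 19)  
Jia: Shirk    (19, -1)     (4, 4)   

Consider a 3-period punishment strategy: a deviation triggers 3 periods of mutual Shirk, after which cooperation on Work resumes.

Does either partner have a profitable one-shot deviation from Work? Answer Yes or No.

Yes

A one-shot deviation gives 19 now, then 4 for 3 periods, then back to 7.
Gain from deviating: (19−7) today; loss: (7−4) in each of the next 3 periods.
No-deviation condition: (7−4)(ρ+…+ρ^3) ≥ 19−7, i.e. ρ+…+ρ^3 ≥ 4.
At ρ = 9/10: ρ+…+ρ^3 = 2.4390 < 4.0000.
So cooperation is not sustainable.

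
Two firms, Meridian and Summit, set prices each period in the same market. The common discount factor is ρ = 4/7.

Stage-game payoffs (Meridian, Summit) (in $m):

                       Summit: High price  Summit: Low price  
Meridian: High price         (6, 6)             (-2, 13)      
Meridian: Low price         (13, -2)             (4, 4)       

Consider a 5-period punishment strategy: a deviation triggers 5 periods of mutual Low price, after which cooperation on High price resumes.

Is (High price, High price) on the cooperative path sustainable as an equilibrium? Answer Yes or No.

No

Comparing payoff streams over the 6 periods until play realigns: cooperate → 6(1+ρ+…+ρ^5); deviate → 13 + 4(ρ+…+ρ^5).
Cooperation is sustained iff (6−4)(ρ+…+ρ^5) ≥ 13−6.
ρ+…+ρ^5 = 4/7·(1−(4/7)^5)/(1−4/7) = 1.2521, and (13−6)/(6−4) = 3.5000.
1.2521 < 3.5000, so cooperation is not sustainable.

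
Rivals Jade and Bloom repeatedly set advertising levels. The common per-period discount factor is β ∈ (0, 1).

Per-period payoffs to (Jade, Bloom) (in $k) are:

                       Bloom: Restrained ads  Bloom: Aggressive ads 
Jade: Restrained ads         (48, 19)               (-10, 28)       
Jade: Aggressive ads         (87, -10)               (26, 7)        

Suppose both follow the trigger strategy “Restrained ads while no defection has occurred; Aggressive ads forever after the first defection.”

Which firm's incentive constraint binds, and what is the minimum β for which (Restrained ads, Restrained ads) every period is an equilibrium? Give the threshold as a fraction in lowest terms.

Jade; β ≥ 39/61

Jade's threshold: (87−48)/(87−26) = 39/61.
Bloom's threshold: (28−19)/(28−7) = 3/7.
39/61 > 3/7, so Jade binds and β* = 39/61.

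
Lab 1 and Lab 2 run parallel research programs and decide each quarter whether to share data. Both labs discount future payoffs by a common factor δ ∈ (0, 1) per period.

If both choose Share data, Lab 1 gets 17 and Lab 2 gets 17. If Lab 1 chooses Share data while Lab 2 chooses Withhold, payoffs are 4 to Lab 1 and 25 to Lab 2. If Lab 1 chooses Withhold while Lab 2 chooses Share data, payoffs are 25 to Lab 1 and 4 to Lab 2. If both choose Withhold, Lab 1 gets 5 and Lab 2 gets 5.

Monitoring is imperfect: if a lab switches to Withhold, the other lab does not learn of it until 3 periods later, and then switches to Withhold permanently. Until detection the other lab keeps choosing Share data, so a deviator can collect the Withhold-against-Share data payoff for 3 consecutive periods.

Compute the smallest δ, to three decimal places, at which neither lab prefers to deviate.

The best deviation is to choose Withhold for all 3 undetected periods, earning 25 each, then 5 forever once detected.
Deviation value: 25(1−δ^3)/(1−δ) + 5δ^3/(1−δ); cooperation value: 17/(1−δ).
IC: 17 ≥ 25(1−δ^3) + 5δ^3 = 25 − 20δ^3.
So δ^3 ≥ 8/20 = 2/5, giving δ ≥ (2/5)^(1/3) ≈ 0.737.

0.737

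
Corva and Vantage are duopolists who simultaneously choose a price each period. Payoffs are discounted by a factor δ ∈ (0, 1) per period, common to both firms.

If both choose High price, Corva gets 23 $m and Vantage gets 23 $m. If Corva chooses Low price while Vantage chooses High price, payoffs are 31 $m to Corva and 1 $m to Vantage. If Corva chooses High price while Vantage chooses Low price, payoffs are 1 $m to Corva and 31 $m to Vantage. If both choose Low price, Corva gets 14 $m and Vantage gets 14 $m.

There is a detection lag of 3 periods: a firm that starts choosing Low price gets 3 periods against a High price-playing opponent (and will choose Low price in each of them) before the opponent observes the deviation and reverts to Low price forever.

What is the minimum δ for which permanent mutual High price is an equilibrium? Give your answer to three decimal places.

The best deviation is to choose Low price for all 3 undetected periods, earning 31 each, then 14 forever once detected.
Deviation value: 31(1−δ^3)/(1−δ) + 14δ^3/(1−δ); cooperation value: 23/(1−δ).
IC: 23 ≥ 31(1−δ^3) + 14δ^3 = 31 − 17δ^3.
So δ^3 ≥ 8/17, giving δ ≥ (8/17)^(1/3) ≈ 0.778.

0.778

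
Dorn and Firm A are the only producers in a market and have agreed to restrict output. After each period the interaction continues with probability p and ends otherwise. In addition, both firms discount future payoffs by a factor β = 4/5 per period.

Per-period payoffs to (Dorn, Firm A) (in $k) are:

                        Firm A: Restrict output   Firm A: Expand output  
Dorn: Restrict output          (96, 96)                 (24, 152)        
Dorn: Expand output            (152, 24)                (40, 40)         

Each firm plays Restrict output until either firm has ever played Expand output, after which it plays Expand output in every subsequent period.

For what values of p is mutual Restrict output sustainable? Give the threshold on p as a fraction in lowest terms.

5/8

With continuation probability p and discount β, the effective per-period discount factor is βp.
Grim-trigger IC: βp ≥ (152−96)/(152−40) = 1/2.
So p ≥ (1/2)/(4/5) = 5/8.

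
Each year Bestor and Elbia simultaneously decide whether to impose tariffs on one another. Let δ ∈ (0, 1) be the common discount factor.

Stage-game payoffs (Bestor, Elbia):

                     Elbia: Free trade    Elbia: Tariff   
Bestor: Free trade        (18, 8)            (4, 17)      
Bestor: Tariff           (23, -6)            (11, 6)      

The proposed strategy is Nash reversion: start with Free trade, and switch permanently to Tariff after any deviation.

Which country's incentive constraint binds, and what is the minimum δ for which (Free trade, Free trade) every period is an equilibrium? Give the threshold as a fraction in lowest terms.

Bestor's threshold: (23−18)/(23−11) = 5/12.
Elbia's threshold: (17−8)/(17−6) = 9/11.
5/12 < 9/11, so Elbia binds and δ* = 9/11.

Elbia; δ ≥ 9/11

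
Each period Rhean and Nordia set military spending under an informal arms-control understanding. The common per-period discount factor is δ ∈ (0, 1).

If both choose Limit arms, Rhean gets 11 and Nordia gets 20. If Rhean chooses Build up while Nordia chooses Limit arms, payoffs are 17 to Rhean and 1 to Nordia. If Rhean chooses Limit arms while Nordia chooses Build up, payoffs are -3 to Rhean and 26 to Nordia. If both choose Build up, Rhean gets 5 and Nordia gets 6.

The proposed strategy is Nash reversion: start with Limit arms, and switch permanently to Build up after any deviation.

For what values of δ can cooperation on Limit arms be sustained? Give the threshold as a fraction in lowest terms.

1/2

Rhean: cooperation gives 11 each period; deviation gives 17 once then 5 forever.
  11/(1−δ) ≥ 17 + 5δ/(1−δ) ⇒ δ ≥ 6/12 = 1/2.
Nordia: cooperation gives 20 each period; deviation gives 26 once then 6 forever.
  δ ≥ 6/20 = 3/10.
Both must hold, so the binding constraint is Rhean's: δ ≥ 1/2.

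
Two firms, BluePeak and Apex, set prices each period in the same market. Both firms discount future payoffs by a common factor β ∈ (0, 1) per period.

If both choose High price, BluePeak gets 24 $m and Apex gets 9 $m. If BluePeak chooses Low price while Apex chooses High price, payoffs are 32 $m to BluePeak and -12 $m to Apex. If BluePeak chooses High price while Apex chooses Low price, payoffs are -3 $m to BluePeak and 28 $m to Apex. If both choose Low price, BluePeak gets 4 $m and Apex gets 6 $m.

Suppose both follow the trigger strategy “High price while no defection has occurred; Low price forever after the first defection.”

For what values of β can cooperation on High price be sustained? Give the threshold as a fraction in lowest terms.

BluePeak: cooperation gives 24 each period; deviation gives 32 once then 4 forever.
  24/(1−β) ≥ 32 + 4β/(1−β) ⇒ β ≥ 8/28 = 2/7.
Apex: cooperation gives 9 each period; deviation gives 28 once then 6 forever.
  β ≥ 19/22.
Both must hold, so the binding constraint is Apex's: β ≥ 19/22.

19/22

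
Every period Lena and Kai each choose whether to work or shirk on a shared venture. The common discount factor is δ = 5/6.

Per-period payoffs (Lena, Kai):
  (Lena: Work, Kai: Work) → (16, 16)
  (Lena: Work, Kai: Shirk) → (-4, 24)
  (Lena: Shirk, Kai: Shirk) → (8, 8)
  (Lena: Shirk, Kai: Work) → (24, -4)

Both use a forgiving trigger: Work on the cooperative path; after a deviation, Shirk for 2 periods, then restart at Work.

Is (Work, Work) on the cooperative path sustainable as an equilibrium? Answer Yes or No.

IC: δ+…+δ^2 ≥ (24−16)/(16−8) = 1.
At δ = 5/6: partial sum = 1.5278 ≥ 1.0000. Cooperation sustainable.

Yes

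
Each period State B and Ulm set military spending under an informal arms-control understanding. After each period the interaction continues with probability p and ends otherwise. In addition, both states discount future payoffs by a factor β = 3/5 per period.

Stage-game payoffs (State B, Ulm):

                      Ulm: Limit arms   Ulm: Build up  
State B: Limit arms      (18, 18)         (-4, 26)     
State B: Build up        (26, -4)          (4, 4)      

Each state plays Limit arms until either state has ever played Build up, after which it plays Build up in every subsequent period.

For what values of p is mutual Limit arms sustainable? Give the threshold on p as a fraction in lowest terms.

With continuation probability p and discount β, the effective per-period discount factor is βp.
Grim-trigger IC: βp ≥ (26−18)/(26−4) = 4/11.
So p ≥ (4/11)/(3/5) = 20/33.

20/33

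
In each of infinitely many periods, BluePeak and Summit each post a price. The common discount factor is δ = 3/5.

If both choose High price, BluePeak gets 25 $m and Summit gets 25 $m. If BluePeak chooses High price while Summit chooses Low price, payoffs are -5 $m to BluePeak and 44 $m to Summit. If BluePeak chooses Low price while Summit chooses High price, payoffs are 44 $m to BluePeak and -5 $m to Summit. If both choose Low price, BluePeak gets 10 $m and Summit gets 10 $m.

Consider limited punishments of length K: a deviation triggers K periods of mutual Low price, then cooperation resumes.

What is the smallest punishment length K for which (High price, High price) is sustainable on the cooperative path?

4

Need Σ_{k=1}^{K} δ^k ≥ (44−25)/(25−10) = 1.2667 at δ = 3/5.
At K = 3 the sum is 1.1760 < 1.2667; at K = 4 it is 1.3056 ≥ 1.2667.
So the minimum punishment length is K = 4.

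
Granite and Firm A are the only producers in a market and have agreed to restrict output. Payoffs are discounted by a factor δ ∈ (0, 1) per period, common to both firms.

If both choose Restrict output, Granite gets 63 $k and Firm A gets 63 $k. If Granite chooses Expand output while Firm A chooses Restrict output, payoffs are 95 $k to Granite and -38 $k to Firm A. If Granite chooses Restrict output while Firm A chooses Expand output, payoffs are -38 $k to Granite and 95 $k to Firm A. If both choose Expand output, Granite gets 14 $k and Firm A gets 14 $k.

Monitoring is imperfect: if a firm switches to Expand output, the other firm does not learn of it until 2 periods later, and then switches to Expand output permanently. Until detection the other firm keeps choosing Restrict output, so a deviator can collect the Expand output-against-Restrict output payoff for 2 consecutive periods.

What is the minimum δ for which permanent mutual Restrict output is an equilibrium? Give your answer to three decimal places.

0.629

The best deviation is to choose Expand output for all 2 undetected periods, earning 95 each, then 14 forever once detected.
Deviation value: 95(1−δ^2)/(1−δ) + 14δ^2/(1−δ); cooperation value: 63/(1−δ).
IC: 63 ≥ 95(1−δ^2) + 14δ^2 = 95 − 81δ^2.
So δ^2 ≥ 32/81, giving δ ≥ (32/81)^(1/2) ≈ 0.629.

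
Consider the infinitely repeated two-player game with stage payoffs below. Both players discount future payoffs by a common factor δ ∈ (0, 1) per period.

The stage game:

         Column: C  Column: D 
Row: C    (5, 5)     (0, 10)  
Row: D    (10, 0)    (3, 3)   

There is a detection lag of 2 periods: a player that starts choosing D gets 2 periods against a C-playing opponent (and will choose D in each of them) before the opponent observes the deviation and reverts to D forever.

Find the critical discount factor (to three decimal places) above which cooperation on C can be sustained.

The best deviation is to choose D for all 2 undetected periods, earning 10 each, then 3 forever once detected.
Deviation value: 10(1−δ^2)/(1−δ) + 3δ^2/(1−δ); cooperation value: 5/(1−δ).
IC: 5 ≥ 10(1−δ^2) + 3δ^2 = 10 − 7δ^2.
So δ^2 ≥ 5/7, giving δ ≥ (5/7)^(1/2) ≈ 0.845.

0.845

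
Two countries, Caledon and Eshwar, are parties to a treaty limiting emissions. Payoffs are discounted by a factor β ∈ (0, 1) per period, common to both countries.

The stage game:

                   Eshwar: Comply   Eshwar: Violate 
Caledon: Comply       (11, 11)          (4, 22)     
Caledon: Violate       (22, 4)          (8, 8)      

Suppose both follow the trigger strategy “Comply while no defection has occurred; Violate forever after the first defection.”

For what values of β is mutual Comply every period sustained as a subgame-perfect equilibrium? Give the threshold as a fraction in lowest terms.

Under grim trigger the critical discount factor is (T−C)/(T−P) with T = 22, C = 11, P = 8.
β* = (22−11)/(22−8) = 11/14.

11/14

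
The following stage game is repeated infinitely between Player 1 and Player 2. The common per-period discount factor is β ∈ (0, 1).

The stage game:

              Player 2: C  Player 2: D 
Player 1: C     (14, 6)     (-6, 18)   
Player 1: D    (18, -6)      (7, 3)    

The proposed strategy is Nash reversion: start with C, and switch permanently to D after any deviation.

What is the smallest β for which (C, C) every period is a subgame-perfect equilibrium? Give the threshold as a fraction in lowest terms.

Player 1's threshold: (18−14)/(18−7) = 4/11.
Player 2's threshold: (18−6)/(18−3) = 4/5.
4/11 < 4/5, so Player 2 binds and β* = 4/5.

4/5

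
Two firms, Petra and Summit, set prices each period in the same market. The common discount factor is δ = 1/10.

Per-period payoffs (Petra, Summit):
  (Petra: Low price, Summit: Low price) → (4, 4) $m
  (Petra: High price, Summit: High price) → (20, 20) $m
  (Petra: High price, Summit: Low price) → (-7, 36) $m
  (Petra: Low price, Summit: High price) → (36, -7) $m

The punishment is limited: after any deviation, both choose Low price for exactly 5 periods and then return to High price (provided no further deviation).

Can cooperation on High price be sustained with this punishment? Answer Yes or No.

No

Comparing payoff streams over the 6 periods until play realigns: cooperate → 20(1+δ+…+δ^5); deviate → 36 + 4(δ+…+δ^5).
Cooperation is sustained iff (20−4)(δ+…+δ^5) ≥ 36−20.
δ+…+δ^5 = 1/10·(1−(1/10)^5)/(1−1/10) = 0.1111, and (36−20)/(20−4) = 1.0000.
0.1111 < 1.0000, so cooperation is not sustainable.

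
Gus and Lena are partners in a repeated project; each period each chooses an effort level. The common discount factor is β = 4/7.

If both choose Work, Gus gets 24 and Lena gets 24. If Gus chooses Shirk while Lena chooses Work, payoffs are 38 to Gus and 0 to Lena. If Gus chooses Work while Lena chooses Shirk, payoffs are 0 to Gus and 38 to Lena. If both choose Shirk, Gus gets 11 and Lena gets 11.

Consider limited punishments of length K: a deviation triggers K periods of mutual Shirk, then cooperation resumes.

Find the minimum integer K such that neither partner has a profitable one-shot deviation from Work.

3

Need Σ_{k=1}^{K} β^k ≥ (38−24)/(24−11) = 1.0769 at β = 4/7.
At K = 2 the sum is 0.8980 < 1.0769; at K = 3 it is 1.0845 ≥ 1.0769.
So the minimum punishment length is K = 3.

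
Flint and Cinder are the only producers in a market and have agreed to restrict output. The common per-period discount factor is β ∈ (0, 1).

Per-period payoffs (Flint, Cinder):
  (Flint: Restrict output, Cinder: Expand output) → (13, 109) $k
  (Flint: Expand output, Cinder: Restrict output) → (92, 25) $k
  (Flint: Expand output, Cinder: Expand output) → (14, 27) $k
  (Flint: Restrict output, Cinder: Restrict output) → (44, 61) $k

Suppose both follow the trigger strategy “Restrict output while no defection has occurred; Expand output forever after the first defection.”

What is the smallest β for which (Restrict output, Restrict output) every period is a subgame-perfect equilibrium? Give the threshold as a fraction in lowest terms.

Flint: cooperation gives 44 each period; deviation gives 92 once then 14 forever.
  44/(1−β) ≥ 92 + 14β/(1−β) ⇒ β ≥ 48/78 = 8/13.
Cinder: cooperation gives 61 each period; deviation gives 109 once then 27 forever.
  β ≥ 48/82 = 24/41.
Both must hold, so the binding constraint is Flint's: β ≥ 8/13.

8/13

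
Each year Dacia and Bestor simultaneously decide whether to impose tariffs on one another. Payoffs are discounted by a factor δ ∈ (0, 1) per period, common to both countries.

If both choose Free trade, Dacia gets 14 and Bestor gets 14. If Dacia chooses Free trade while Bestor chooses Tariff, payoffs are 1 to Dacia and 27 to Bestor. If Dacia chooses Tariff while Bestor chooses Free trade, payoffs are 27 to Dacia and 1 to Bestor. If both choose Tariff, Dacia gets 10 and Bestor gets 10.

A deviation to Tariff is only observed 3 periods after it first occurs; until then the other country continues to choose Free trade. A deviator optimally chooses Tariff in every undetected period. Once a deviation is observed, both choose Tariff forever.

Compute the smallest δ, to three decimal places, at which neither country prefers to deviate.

Deviating for the 3 undetected periods gains 27−14 = 13 per period over cooperation, then loses 14−10 = 4 per period forever once punishment starts.
Gain: 13(1 + δ + … + δ^2); loss: 4·δ^3/(1−δ).
No profitable deviation ⇔ 13(1−δ^3) ≤ 4·δ^3, i.e. δ^3 ≥ 13/(13+4) = 13/17.
Hence δ ≥ (13/17)^(1/3) ≈ 0.914.

0.914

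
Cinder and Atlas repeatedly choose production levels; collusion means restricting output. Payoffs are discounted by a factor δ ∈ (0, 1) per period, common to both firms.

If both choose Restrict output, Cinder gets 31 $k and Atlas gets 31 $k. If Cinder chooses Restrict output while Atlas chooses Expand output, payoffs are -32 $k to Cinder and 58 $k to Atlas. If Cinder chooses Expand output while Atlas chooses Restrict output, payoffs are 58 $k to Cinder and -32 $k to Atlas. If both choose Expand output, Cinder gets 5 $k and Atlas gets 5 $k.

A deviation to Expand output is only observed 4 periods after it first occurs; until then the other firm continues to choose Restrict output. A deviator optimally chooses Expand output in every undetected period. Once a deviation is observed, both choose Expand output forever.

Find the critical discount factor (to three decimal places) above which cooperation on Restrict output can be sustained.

The best deviation is to choose Expand output for all 4 undetected periods, earning 58 each, then 5 forever once detected.
Deviation value: 58(1−δ^4)/(1−δ) + 5δ^4/(1−δ); cooperation value: 31/(1−δ).
IC: 31 ≥ 58(1−δ^4) + 5δ^4 = 58 − 53δ^4.
So δ^4 ≥ 27/53, giving δ ≥ (27/53)^(1/4) ≈ 0.845.

0.845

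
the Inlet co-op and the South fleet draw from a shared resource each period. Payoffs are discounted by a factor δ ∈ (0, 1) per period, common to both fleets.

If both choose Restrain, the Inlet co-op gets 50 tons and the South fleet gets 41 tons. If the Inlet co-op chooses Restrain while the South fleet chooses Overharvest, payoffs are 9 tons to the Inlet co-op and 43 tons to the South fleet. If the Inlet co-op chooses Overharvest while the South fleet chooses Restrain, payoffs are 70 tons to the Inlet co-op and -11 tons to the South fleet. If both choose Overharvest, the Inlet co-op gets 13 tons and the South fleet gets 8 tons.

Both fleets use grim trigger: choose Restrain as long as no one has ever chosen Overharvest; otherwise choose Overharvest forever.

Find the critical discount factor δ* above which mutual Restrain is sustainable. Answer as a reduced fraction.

20/57

For the Inlet co-op: deviation gain 70−50 = 20, per-period punishment loss 50−13 = 37. IC gives δ ≥ 20/57.
For the South fleet: gain 2, loss 33 per period, so δ ≥ 2/35.
The tighter constraint is the Inlet co-op's, so cooperation needs δ ≥ 20/57.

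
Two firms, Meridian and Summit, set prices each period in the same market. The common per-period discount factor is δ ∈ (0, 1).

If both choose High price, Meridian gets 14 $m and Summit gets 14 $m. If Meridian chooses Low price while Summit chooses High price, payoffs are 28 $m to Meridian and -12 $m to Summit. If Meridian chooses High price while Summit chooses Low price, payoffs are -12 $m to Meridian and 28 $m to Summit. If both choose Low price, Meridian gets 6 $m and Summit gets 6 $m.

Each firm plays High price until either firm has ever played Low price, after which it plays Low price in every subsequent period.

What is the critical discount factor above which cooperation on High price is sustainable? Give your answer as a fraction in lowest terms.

Cooperation forever yields 14 each period: 14/(1−δ).
Deviating yields 28 once, then 6 forever: 28 + 6δ/(1−δ).
No profitable deviation requires 14/(1−δ) ≥ 28 + 6δ/(1−δ).
Multiplying by (1−δ): 14 ≥ 28(1−δ) + 6δ = 28 − 22δ.
So 22δ ≥ 14, i.e. δ ≥ 14/22 = 7/11.

7/11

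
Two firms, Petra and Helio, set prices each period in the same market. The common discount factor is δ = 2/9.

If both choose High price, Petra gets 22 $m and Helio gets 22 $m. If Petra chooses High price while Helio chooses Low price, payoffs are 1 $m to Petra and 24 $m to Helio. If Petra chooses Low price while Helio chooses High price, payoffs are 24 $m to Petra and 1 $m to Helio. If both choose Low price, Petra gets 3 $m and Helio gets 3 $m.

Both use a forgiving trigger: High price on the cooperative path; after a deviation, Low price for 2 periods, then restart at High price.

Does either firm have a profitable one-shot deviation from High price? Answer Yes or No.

IC: δ+…+δ^2 ≥ (24−22)/(22−3) = 2/19.
At δ = 2/9: partial sum = 0.2716 ≥ 0.1053. Cooperation sustainable.

No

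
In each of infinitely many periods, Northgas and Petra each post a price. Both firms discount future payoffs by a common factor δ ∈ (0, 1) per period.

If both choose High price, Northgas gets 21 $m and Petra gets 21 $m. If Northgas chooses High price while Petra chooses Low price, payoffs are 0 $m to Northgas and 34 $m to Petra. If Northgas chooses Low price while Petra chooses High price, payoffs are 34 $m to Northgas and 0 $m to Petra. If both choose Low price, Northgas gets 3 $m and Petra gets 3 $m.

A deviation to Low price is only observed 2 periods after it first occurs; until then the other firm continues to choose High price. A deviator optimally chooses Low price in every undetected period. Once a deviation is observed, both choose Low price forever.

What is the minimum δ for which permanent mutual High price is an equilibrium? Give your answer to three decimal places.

A deviator earns 34 for 2 periods, then 3 forever; cooperating earns 21 forever. Multiplying the IC by (1−δ):
21 ≥ 34(1−δ^2) + 3δ^2, so 31·δ^2 ≥ 13 and δ^2 ≥ 13/31.
δ ≥ (13/31)^(1/2) ≈ 0.648.

0.648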